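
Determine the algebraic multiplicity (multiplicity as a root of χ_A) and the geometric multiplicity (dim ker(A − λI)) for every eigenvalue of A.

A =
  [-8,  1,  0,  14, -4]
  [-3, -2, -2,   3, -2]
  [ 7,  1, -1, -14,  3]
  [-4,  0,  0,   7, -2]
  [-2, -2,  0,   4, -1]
λ = -1: alg = 5, geom = 2

Step 1 — factor the characteristic polynomial to read off the algebraic multiplicities:
  χ_A(x) = (x + 1)^5

Step 2 — compute geometric multiplicities via the rank-nullity identity g(λ) = n − rank(A − λI):
  rank(A − (-1)·I) = 3, so dim ker(A − (-1)·I) = n − 3 = 2

Summary:
  λ = -1: algebraic multiplicity = 5, geometric multiplicity = 2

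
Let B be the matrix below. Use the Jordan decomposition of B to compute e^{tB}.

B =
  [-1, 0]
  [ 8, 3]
e^{tB} =
  [exp(-t), 0]
  [2*exp(3*t) - 2*exp(-t), exp(3*t)]

Strategy: write B = P · J · P⁻¹ where J is a Jordan canonical form, so e^{tB} = P · e^{tJ} · P⁻¹, and e^{tJ} can be computed block-by-block.

B has Jordan form
J =
  [-1, 0]
  [ 0, 3]
(up to reordering of blocks).

Per-block formulas:
  For a 1×1 block at λ = -1: exp(t · [-1]) = [e^(-1t)].
  For a 1×1 block at λ = 3: exp(t · [3]) = [e^(3t)].

After assembling e^{tJ} and conjugating by P, we get:

e^{tB} =
  [exp(-t), 0]
  [2*exp(3*t) - 2*exp(-t), exp(3*t)]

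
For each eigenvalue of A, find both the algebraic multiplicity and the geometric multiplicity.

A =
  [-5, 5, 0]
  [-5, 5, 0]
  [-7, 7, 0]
λ = 0: alg = 3, geom = 2

Step 1 — factor the characteristic polynomial to read off the algebraic multiplicities:
  χ_A(x) = x^3

Step 2 — compute geometric multiplicities via the rank-nullity identity g(λ) = n − rank(A − λI):
  rank(A − (0)·I) = 1, so dim ker(A − (0)·I) = n − 1 = 2

Summary:
  λ = 0: algebraic multiplicity = 3, geometric multiplicity = 2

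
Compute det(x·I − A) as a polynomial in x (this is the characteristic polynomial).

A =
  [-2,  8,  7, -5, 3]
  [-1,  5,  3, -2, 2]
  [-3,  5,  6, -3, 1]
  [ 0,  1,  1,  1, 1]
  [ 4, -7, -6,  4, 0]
x^5 - 10*x^4 + 40*x^3 - 80*x^2 + 80*x - 32

Expanding det(x·I − A) (e.g. by cofactor expansion or by noting that A is similar to its Jordan form J, which has the same characteristic polynomial as A) gives
  χ_A(x) = x^5 - 10*x^4 + 40*x^3 - 80*x^2 + 80*x - 32
which factors as (x - 2)^5. The eigenvalues (with algebraic multiplicities) are λ = 2 with multiplicity 5.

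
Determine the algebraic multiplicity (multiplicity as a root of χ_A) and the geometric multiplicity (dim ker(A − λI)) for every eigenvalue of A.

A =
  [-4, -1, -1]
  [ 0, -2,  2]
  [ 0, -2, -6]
λ = -4: alg = 3, geom = 2

Step 1 — factor the characteristic polynomial to read off the algebraic multiplicities:
  χ_A(x) = (x + 4)^3

Step 2 — compute geometric multiplicities via the rank-nullity identity g(λ) = n − rank(A − λI):
  rank(A − (-4)·I) = 1, so dim ker(A − (-4)·I) = n − 1 = 2

Summary:
  λ = -4: algebraic multiplicity = 3, geometric multiplicity = 2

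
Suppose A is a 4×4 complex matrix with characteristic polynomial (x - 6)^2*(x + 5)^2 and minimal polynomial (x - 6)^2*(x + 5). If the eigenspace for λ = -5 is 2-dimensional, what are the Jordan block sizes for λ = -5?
Block sizes for λ = -5: [1, 1]

Step 1 — from the characteristic polynomial, algebraic multiplicity of λ = -5 is 2. From dim ker(A − (-5)·I) = 2, there are exactly 2 Jordan blocks for λ = -5.
Step 2 — from the minimal polynomial, the factor (x + 5) tells us the largest block for λ = -5 has size 1.
Step 3 — with total size 2, 2 blocks, and largest block 1, the block sizes (in nonincreasing order) are [1, 1].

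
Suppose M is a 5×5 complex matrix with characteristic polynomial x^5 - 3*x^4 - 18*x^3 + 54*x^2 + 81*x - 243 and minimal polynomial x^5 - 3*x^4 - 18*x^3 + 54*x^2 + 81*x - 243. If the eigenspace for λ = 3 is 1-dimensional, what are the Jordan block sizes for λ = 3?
Block sizes for λ = 3: [3]

Step 1 — from the characteristic polynomial, algebraic multiplicity of λ = 3 is 3. From dim ker(M − (3)·I) = 1, there are exactly 1 Jordan blocks for λ = 3.
Step 2 — from the minimal polynomial, the factor (x − 3)^3 tells us the largest block for λ = 3 has size 3.
Step 3 — with total size 3, 1 blocks, and largest block 3, the block sizes (in nonincreasing order) are [3].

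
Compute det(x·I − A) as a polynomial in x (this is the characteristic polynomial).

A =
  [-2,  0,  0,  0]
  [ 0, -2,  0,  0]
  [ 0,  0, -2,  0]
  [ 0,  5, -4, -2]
x^4 + 8*x^3 + 24*x^2 + 32*x + 16

Expanding det(x·I − A) (e.g. by cofactor expansion or by noting that A is similar to its Jordan form J, which has the same characteristic polynomial as A) gives
  χ_A(x) = x^4 + 8*x^3 + 24*x^2 + 32*x + 16
which factors as (x + 2)^4. The eigenvalues (with algebraic multiplicities) are λ = -2 with multiplicity 4.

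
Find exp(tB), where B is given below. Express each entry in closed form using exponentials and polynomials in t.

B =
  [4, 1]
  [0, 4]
e^{tB} =
  [exp(4*t), t*exp(4*t)]
  [0, exp(4*t)]

Strategy: write B = P · J · P⁻¹ where J is a Jordan canonical form, so e^{tB} = P · e^{tJ} · P⁻¹, and e^{tJ} can be computed block-by-block.

B has Jordan form
J =
  [4, 1]
  [0, 4]
(up to reordering of blocks).

Per-block formulas:
  For a 2×2 Jordan block J_2(4): exp(t · J_2(4)) = e^(4t)·(I + t·N), where N is the 2×2 nilpotent shift.

After assembling e^{tJ} and conjugating by P, we get:

e^{tB} =
  [exp(4*t), t*exp(4*t)]
  [0, exp(4*t)]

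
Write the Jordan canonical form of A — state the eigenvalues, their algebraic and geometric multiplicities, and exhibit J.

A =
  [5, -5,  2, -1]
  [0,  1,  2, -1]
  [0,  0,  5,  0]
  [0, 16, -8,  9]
J_3(5) ⊕ J_1(5)

The characteristic polynomial is
  det(x·I − A) = x^4 - 20*x^3 + 150*x^2 - 500*x + 625 = (x - 5)^4

Eigenvalues and multiplicities (the geometric multiplicity of λ is n − rank(A − λI), which equals the number of Jordan blocks for λ):
  λ = 5: algebraic multiplicity = 4, geometric multiplicity = 2

Determining the block sizes for each eigenvalue:
  λ = 5: with am = 4 and gm = 2, the partition is not yet determined (e.g. several partitions of 4 into 2 parts exist). Let N = A − (5)·I. Computing rank(N^1) = 2, rank(N^2) = 1, rank(N^3) = 0; the number of blocks of size ≥ j is rank(N^{j−1}) − rank(N^j), giving [2, 1, 1]. So we have 1 block(s) of size 3, 1 block(s) of size 1 → block sizes [3, 1]

Assembling the blocks gives a Jordan form
J =
  [5, 1, 0, 0]
  [0, 5, 1, 0]
  [0, 0, 5, 0]
  [0, 0, 0, 5]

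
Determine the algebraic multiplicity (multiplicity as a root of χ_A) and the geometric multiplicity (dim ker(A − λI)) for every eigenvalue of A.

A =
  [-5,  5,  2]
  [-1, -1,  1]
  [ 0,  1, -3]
λ = -3: alg = 3, geom = 1

Step 1 — factor the characteristic polynomial to read off the algebraic multiplicities:
  χ_A(x) = (x + 3)^3

Step 2 — compute geometric multiplicities via the rank-nullity identity g(λ) = n − rank(A − λI):
  rank(A − (-3)·I) = 2, so dim ker(A − (-3)·I) = n − 2 = 1

Summary:
  λ = -3: algebraic multiplicity = 3, geometric multiplicity = 1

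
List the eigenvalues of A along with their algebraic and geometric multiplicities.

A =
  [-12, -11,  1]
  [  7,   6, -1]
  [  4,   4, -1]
λ = -5: alg = 1, geom = 1; λ = -1: alg = 2, geom = 1

Step 1 — factor the characteristic polynomial to read off the algebraic multiplicities:
  χ_A(x) = (x + 1)^2*(x + 5)

Step 2 — compute geometric multiplicities via the rank-nullity identity g(λ) = n − rank(A − λI):
  rank(A − (-5)·I) = 2, so dim ker(A − (-5)·I) = n − 2 = 1
  rank(A − (-1)·I) = 2, so dim ker(A − (-1)·I) = n − 2 = 1

Summary:
  λ = -5: algebraic multiplicity = 1, geometric multiplicity = 1
  λ = -1: algebraic multiplicity = 2, geometric multiplicity = 1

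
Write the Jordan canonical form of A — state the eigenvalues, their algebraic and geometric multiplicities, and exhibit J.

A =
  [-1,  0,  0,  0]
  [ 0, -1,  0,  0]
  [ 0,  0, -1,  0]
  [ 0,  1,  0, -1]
J_2(-1) ⊕ J_1(-1) ⊕ J_1(-1)

The characteristic polynomial is
  det(x·I − A) = x^4 + 4*x^3 + 6*x^2 + 4*x + 1 = (x + 1)^4

Eigenvalues and multiplicities (the geometric multiplicity of λ is n − rank(A − λI), which equals the number of Jordan blocks for λ):
  λ = -1: algebraic multiplicity = 4, geometric multiplicity = 3

Determining the block sizes for each eigenvalue:
  λ = -1: 3 blocks summing to 4 forces exactly one block of size 2 and the rest size 1 → block sizes [2, 1, 1]

Assembling the blocks gives a Jordan form
J =
  [-1,  1,  0,  0]
  [ 0, -1,  0,  0]
  [ 0,  0, -1,  0]
  [ 0,  0,  0, -1]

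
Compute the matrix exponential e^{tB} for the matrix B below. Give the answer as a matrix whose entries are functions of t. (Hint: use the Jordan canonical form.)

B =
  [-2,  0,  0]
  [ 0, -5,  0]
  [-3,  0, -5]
e^{tB} =
  [exp(-2*t), 0, 0]
  [0, exp(-5*t), 0]
  [-exp(-2*t) + exp(-5*t), 0, exp(-5*t)]

Strategy: write B = P · J · P⁻¹ where J is a Jordan canonical form, so e^{tB} = P · e^{tJ} · P⁻¹, and e^{tJ} can be computed block-by-block.

B has Jordan form
J =
  [-5,  0,  0]
  [ 0, -5,  0]
  [ 0,  0, -2]
(up to reordering of blocks).

Per-block formulas:
  For a 1×1 block at λ = -5: exp(t · [-5]) = [e^(-5t)].
  For a 1×1 block at λ = -2: exp(t · [-2]) = [e^(-2t)].

After assembling e^{tJ} and conjugating by P, we get:

e^{tB} =
  [exp(-2*t), 0, 0]
  [0, exp(-5*t), 0]
  [-exp(-2*t) + exp(-5*t), 0, exp(-5*t)]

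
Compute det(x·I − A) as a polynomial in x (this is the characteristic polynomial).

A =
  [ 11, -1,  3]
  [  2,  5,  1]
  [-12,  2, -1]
x^3 - 15*x^2 + 75*x - 125

Expanding det(x·I − A) (e.g. by cofactor expansion or by noting that A is similar to its Jordan form J, which has the same characteristic polynomial as A) gives
  χ_A(x) = x^3 - 15*x^2 + 75*x - 125
which factors as (x - 5)^3. The eigenvalues (with algebraic multiplicities) are λ = 5 with multiplicity 3.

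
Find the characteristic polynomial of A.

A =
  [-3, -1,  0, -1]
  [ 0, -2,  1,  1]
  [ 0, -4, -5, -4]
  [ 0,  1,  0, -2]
x^4 + 12*x^3 + 54*x^2 + 108*x + 81

Expanding det(x·I − A) (e.g. by cofactor expansion or by noting that A is similar to its Jordan form J, which has the same characteristic polynomial as A) gives
  χ_A(x) = x^4 + 12*x^3 + 54*x^2 + 108*x + 81
which factors as (x + 3)^4. The eigenvalues (with algebraic multiplicities) are λ = -3 with multiplicity 4.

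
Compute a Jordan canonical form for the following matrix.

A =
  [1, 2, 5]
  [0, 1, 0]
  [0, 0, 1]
J_2(1) ⊕ J_1(1)

The characteristic polynomial is
  det(x·I − A) = x^3 - 3*x^2 + 3*x - 1 = (x - 1)^3

Eigenvalues and multiplicities (the geometric multiplicity of λ is n − rank(A − λI), which equals the number of Jordan blocks for λ):
  λ = 1: algebraic multiplicity = 3, geometric multiplicity = 2

Determining the block sizes for each eigenvalue:
  λ = 1: 2 blocks summing to 3 forces exactly one block of size 2 and the rest size 1 → block sizes [2, 1]

Assembling the blocks gives a Jordan form
J =
  [1, 1, 0]
  [0, 1, 0]
  [0, 0, 1]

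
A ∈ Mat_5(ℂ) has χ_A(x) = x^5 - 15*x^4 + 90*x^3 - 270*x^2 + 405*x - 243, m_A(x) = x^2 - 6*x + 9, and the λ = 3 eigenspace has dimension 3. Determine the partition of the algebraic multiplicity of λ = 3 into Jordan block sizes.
Block sizes for λ = 3: [2, 2, 1]

Step 1 — from the characteristic polynomial, algebraic multiplicity of λ = 3 is 5. From dim ker(A − (3)·I) = 3, there are exactly 3 Jordan blocks for λ = 3.
Step 2 — from the minimal polynomial, the factor (x − 3)^2 tells us the largest block for λ = 3 has size 2.
Step 3 — with total size 5, 3 blocks, and largest block 2, the block sizes (in nonincreasing order) are [2, 2, 1].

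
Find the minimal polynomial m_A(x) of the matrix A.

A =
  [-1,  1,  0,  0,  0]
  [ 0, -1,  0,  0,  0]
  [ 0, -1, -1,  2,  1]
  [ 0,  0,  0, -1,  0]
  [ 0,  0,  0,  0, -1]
x^2 + 2*x + 1

The characteristic polynomial is χ_A(x) = (x + 1)^5, so the eigenvalues are known. The minimal polynomial is
  m_A(x) = Π_λ (x − λ)^{k_λ}
where k_λ is the size of the *largest* Jordan block for λ (equivalently, the smallest k with (A − λI)^k v = 0 for every generalised eigenvector v of λ).

  λ = -1: largest Jordan block has size 2, contributing (x + 1)^2

So m_A(x) = (x + 1)^2 = x^2 + 2*x + 1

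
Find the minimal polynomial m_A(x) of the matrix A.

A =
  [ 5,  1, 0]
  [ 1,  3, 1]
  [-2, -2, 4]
x^3 - 12*x^2 + 48*x - 64

The characteristic polynomial is χ_A(x) = (x - 4)^3, so the eigenvalues are known. The minimal polynomial is
  m_A(x) = Π_λ (x − λ)^{k_λ}
where k_λ is the size of the *largest* Jordan block for λ (equivalently, the smallest k with (A − λI)^k v = 0 for every generalised eigenvector v of λ).

  λ = 4: largest Jordan block has size 3, contributing (x − 4)^3

So m_A(x) = (x - 4)^3 = x^3 - 12*x^2 + 48*x - 64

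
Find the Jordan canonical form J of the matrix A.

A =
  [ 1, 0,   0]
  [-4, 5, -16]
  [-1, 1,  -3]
J_2(1) ⊕ J_1(1)

The characteristic polynomial is
  det(x·I − A) = x^3 - 3*x^2 + 3*x - 1 = (x - 1)^3

Eigenvalues and multiplicities (the geometric multiplicity of λ is n − rank(A − λI), which equals the number of Jordan blocks for λ):
  λ = 1: algebraic multiplicity = 3, geometric multiplicity = 2

Determining the block sizes for each eigenvalue:
  λ = 1: 2 blocks summing to 3 forces exactly one block of size 2 and the rest size 1 → block sizes [2, 1]

Assembling the blocks gives a Jordan form
J =
  [1, 1, 0]
  [0, 1, 0]
  [0, 0, 1]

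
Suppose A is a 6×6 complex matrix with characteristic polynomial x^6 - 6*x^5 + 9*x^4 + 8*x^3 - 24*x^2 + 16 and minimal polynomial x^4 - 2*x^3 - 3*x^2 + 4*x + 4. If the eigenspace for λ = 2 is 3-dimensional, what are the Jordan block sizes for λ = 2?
Block sizes for λ = 2: [2, 1, 1]

Step 1 — from the characteristic polynomial, algebraic multiplicity of λ = 2 is 4. From dim ker(A − (2)·I) = 3, there are exactly 3 Jordan blocks for λ = 2.
Step 2 — from the minimal polynomial, the factor (x − 2)^2 tells us the largest block for λ = 2 has size 2.
Step 3 — with total size 4, 3 blocks, and largest block 2, the block sizes (in nonincreasing order) are [2, 1, 1].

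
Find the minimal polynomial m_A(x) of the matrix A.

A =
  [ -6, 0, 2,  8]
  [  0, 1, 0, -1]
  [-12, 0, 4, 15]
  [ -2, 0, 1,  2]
x^4 - x^3 - 3*x^2 + 5*x - 2

The characteristic polynomial is χ_A(x) = (x - 1)^3*(x + 2), so the eigenvalues are known. The minimal polynomial is
  m_A(x) = Π_λ (x − λ)^{k_λ}
where k_λ is the size of the *largest* Jordan block for λ (equivalently, the smallest k with (A − λI)^k v = 0 for every generalised eigenvector v of λ).

  λ = -2: largest Jordan block has size 1, contributing (x + 2)
  λ = 1: largest Jordan block has size 3, contributing (x − 1)^3

So m_A(x) = (x - 1)^3*(x + 2) = x^4 - x^3 - 3*x^2 + 5*x - 2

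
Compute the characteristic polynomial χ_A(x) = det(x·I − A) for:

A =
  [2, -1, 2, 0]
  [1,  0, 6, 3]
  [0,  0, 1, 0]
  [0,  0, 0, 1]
x^4 - 4*x^3 + 6*x^2 - 4*x + 1

Expanding det(x·I − A) (e.g. by cofactor expansion or by noting that A is similar to its Jordan form J, which has the same characteristic polynomial as A) gives
  χ_A(x) = x^4 - 4*x^3 + 6*x^2 - 4*x + 1
which factors as (x - 1)^4. The eigenvalues (with algebraic multiplicities) are λ = 1 with multiplicity 4.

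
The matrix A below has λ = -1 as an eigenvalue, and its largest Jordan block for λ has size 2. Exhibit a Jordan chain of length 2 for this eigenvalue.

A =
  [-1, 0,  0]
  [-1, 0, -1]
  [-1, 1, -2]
A Jordan chain for λ = -1 of length 2:
v_1 = (0, -1, -1)ᵀ
v_2 = (1, 0, 0)ᵀ

Let N = A − (-1)·I. We want v_2 with N^2 v_2 = 0 but N^1 v_2 ≠ 0; then v_{j-1} := N · v_j for j = 2, …, 2.

Pick v_2 = (1, 0, 0)ᵀ.
Then v_1 = N · v_2 = (0, -1, -1)ᵀ.

Sanity check: (A − (-1)·I) v_1 = (0, 0, 0)ᵀ = 0. ✓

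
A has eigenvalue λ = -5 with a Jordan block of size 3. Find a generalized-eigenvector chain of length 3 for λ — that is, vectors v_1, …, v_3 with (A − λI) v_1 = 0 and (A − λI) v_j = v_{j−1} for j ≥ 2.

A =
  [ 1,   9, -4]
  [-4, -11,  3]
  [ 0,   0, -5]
A Jordan chain for λ = -5 of length 3:
v_1 = (3, -2, 0)ᵀ
v_2 = (-4, 3, 0)ᵀ
v_3 = (0, 0, 1)ᵀ

Let N = A − (-5)·I. We want v_3 with N^3 v_3 = 0 but N^2 v_3 ≠ 0; then v_{j-1} := N · v_j for j = 3, …, 2.

Pick v_3 = (0, 0, 1)ᵀ.
Then v_2 = N · v_3 = (-4, 3, 0)ᵀ.
Then v_1 = N · v_2 = (3, -2, 0)ᵀ.

Sanity check: (A − (-5)·I) v_1 = (0, 0, 0)ᵀ = 0. ✓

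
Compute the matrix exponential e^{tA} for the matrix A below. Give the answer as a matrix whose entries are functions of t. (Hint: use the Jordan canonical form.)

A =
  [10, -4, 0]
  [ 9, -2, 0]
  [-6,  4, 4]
e^{tA} =
  [6*t*exp(4*t) + exp(4*t), -4*t*exp(4*t), 0]
  [9*t*exp(4*t), -6*t*exp(4*t) + exp(4*t), 0]
  [-6*t*exp(4*t), 4*t*exp(4*t), exp(4*t)]

Strategy: write A = P · J · P⁻¹ where J is a Jordan canonical form, so e^{tA} = P · e^{tJ} · P⁻¹, and e^{tJ} can be computed block-by-block.

A has Jordan form
J =
  [4, 1, 0]
  [0, 4, 0]
  [0, 0, 4]
(up to reordering of blocks).

Per-block formulas:
  For a 2×2 Jordan block J_2(4): exp(t · J_2(4)) = e^(4t)·(I + t·N), where N is the 2×2 nilpotent shift.
  For a 1×1 block at λ = 4: exp(t · [4]) = [e^(4t)].

After assembling e^{tJ} and conjugating by P, we get:

e^{tA} =
  [6*t*exp(4*t) + exp(4*t), -4*t*exp(4*t), 0]
  [9*t*exp(4*t), -6*t*exp(4*t) + exp(4*t), 0]
  [-6*t*exp(4*t), 4*t*exp(4*t), exp(4*t)]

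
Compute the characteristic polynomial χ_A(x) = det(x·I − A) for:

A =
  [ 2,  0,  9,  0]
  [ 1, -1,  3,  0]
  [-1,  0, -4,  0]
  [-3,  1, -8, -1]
x^4 + 4*x^3 + 6*x^2 + 4*x + 1

Expanding det(x·I − A) (e.g. by cofactor expansion or by noting that A is similar to its Jordan form J, which has the same characteristic polynomial as A) gives
  χ_A(x) = x^4 + 4*x^3 + 6*x^2 + 4*x + 1
which factors as (x + 1)^4. The eigenvalues (with algebraic multiplicities) are λ = -1 with multiplicity 4.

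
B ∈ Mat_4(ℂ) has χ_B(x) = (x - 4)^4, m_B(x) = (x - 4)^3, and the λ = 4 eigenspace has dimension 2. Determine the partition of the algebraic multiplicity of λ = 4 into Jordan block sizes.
Block sizes for λ = 4: [3, 1]

Step 1 — from the characteristic polynomial, algebraic multiplicity of λ = 4 is 4. From dim ker(B − (4)·I) = 2, there are exactly 2 Jordan blocks for λ = 4.
Step 2 — from the minimal polynomial, the factor (x − 4)^3 tells us the largest block for λ = 4 has size 3.
Step 3 — with total size 4, 2 blocks, and largest block 3, the block sizes (in nonincreasing order) are [3, 1].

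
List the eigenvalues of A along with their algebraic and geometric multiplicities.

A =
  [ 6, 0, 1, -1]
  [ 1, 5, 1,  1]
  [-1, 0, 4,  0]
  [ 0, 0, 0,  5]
λ = 5: alg = 4, geom = 2

Step 1 — factor the characteristic polynomial to read off the algebraic multiplicities:
  χ_A(x) = (x - 5)^4

Step 2 — compute geometric multiplicities via the rank-nullity identity g(λ) = n − rank(A − λI):
  rank(A − (5)·I) = 2, so dim ker(A − (5)·I) = n − 2 = 2

Summary:
  λ = 5: algebraic multiplicity = 4, geometric multiplicity = 2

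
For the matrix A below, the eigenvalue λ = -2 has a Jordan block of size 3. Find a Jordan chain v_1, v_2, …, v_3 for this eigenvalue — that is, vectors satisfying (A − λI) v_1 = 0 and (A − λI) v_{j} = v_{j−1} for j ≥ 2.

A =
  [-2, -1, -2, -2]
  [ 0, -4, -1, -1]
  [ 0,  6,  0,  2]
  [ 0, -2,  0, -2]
A Jordan chain for λ = -2 of length 3:
v_1 = (-6, 0, -4, 4)ᵀ
v_2 = (-1, -2, 6, -2)ᵀ
v_3 = (0, 1, 0, 0)ᵀ

Let N = A − (-2)·I. We want v_3 with N^3 v_3 = 0 but N^2 v_3 ≠ 0; then v_{j-1} := N · v_j for j = 3, …, 2.

Pick v_3 = (0, 1, 0, 0)ᵀ.
Then v_2 = N · v_3 = (-1, -2, 6, -2)ᵀ.
Then v_1 = N · v_2 = (-6, 0, -4, 4)ᵀ.

Sanity check: (A − (-2)·I) v_1 = (0, 0, 0, 0)ᵀ = 0. ✓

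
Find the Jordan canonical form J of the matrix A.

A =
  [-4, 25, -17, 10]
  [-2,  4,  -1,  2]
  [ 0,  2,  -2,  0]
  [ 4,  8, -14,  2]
J_3(-2) ⊕ J_1(6)

The characteristic polynomial is
  det(x·I − A) = x^4 - 24*x^2 - 64*x - 48 = (x - 6)*(x + 2)^3

Eigenvalues and multiplicities (the geometric multiplicity of λ is n − rank(A − λI), which equals the number of Jordan blocks for λ):
  λ = -2: algebraic multiplicity = 3, geometric multiplicity = 1
  λ = 6: algebraic multiplicity = 1, geometric multiplicity = 1

Determining the block sizes for each eigenvalue:
  λ = -2: one block (gm = 1), so the single block has size am = 3 → block sizes [3]
  λ = 6: one block (gm = 1), so the single block has size am = 1 → block sizes [1]

Assembling the blocks gives a Jordan form
J =
  [-2,  1,  0, 0]
  [ 0, -2,  1, 0]
  [ 0,  0, -2, 0]
  [ 0,  0,  0, 6]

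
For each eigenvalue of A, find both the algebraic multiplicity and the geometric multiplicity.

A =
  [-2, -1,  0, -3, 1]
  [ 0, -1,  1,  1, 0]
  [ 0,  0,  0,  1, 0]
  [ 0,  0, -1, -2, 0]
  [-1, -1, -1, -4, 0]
λ = -1: alg = 5, geom = 3

Step 1 — factor the characteristic polynomial to read off the algebraic multiplicities:
  χ_A(x) = (x + 1)^5

Step 2 — compute geometric multiplicities via the rank-nullity identity g(λ) = n − rank(A − λI):
  rank(A − (-1)·I) = 2, so dim ker(A − (-1)·I) = n − 2 = 3

Summary:
  λ = -1: algebraic multiplicity = 5, geometric multiplicity = 3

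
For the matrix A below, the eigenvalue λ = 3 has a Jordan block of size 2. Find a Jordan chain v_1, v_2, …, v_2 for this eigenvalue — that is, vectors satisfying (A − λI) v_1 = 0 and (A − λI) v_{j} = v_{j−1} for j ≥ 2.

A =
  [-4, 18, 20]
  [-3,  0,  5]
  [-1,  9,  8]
A Jordan chain for λ = 3 of length 2:
v_1 = (18, -3, 9)ᵀ
v_2 = (0, 1, 0)ᵀ

Let N = A − (3)·I. We want v_2 with N^2 v_2 = 0 but N^1 v_2 ≠ 0; then v_{j-1} := N · v_j for j = 2, …, 2.

Pick v_2 = (0, 1, 0)ᵀ.
Then v_1 = N · v_2 = (18, -3, 9)ᵀ.

Sanity check: (A − (3)·I) v_1 = (0, 0, 0)ᵀ = 0. ✓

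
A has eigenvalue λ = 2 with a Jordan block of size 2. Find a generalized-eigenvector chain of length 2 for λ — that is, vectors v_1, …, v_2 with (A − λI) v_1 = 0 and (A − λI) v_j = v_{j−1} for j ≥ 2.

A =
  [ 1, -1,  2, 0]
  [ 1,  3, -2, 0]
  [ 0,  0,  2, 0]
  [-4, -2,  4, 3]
A Jordan chain for λ = 2 of length 2:
v_1 = (-1, 1, 0, -2)ᵀ
v_2 = (0, 1, 0, 0)ᵀ

Let N = A − (2)·I. We want v_2 with N^2 v_2 = 0 but N^1 v_2 ≠ 0; then v_{j-1} := N · v_j for j = 2, …, 2.

Pick v_2 = (0, 1, 0, 0)ᵀ.
Then v_1 = N · v_2 = (-1, 1, 0, -2)ᵀ.

Sanity check: (A − (2)·I) v_1 = (0, 0, 0, 0)ᵀ = 0. ✓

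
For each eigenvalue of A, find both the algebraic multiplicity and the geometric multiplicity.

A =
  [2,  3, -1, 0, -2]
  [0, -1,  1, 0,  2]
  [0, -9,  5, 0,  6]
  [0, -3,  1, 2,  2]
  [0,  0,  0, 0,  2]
λ = 2: alg = 5, geom = 4

Step 1 — factor the characteristic polynomial to read off the algebraic multiplicities:
  χ_A(x) = (x - 2)^5

Step 2 — compute geometric multiplicities via the rank-nullity identity g(λ) = n − rank(A − λI):
  rank(A − (2)·I) = 1, so dim ker(A − (2)·I) = n − 1 = 4

Summary:
  λ = 2: algebraic multiplicity = 5, geometric multiplicity = 4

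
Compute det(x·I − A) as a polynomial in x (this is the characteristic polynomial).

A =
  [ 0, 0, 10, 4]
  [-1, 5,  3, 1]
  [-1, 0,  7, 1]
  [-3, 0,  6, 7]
x^4 - 19*x^3 + 135*x^2 - 425*x + 500

Expanding det(x·I − A) (e.g. by cofactor expansion or by noting that A is similar to its Jordan form J, which has the same characteristic polynomial as A) gives
  χ_A(x) = x^4 - 19*x^3 + 135*x^2 - 425*x + 500
which factors as (x - 5)^3*(x - 4). The eigenvalues (with algebraic multiplicities) are λ = 4 with multiplicity 1, λ = 5 with multiplicity 3.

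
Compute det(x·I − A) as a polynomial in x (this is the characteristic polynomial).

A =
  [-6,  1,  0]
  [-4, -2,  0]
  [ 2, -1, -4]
x^3 + 12*x^2 + 48*x + 64

Expanding det(x·I − A) (e.g. by cofactor expansion or by noting that A is similar to its Jordan form J, which has the same characteristic polynomial as A) gives
  χ_A(x) = x^3 + 12*x^2 + 48*x + 64
which factors as (x + 4)^3. The eigenvalues (with algebraic multiplicities) are λ = -4 with multiplicity 3.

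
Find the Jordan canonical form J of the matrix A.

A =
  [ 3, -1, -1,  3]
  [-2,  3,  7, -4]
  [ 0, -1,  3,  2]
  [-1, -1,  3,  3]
J_2(2) ⊕ J_2(4)

The characteristic polynomial is
  det(x·I − A) = x^4 - 12*x^3 + 52*x^2 - 96*x + 64 = (x - 4)^2*(x - 2)^2

Eigenvalues and multiplicities (the geometric multiplicity of λ is n − rank(A − λI), which equals the number of Jordan blocks for λ):
  λ = 2: algebraic multiplicity = 2, geometric multiplicity = 1
  λ = 4: algebraic multiplicity = 2, geometric multiplicity = 1

Determining the block sizes for each eigenvalue:
  λ = 2: one block (gm = 1), so the single block has size am = 2 → block sizes [2]
  λ = 4: one block (gm = 1), so the single block has size am = 2 → block sizes [2]

Assembling the blocks gives a Jordan form
J =
  [2, 1, 0, 0]
  [0, 2, 0, 0]
  [0, 0, 4, 1]
  [0, 0, 0, 4]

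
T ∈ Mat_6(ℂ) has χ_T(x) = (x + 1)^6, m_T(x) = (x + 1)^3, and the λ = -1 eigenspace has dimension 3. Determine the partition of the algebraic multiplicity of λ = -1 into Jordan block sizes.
Block sizes for λ = -1: [3, 2, 1]

Step 1 — from the characteristic polynomial, algebraic multiplicity of λ = -1 is 6. From dim ker(T − (-1)·I) = 3, there are exactly 3 Jordan blocks for λ = -1.
Step 2 — from the minimal polynomial, the factor (x + 1)^3 tells us the largest block for λ = -1 has size 3.
Step 3 — with total size 6, 3 blocks, and largest block 3, the block sizes (in nonincreasing order) are [3, 2, 1].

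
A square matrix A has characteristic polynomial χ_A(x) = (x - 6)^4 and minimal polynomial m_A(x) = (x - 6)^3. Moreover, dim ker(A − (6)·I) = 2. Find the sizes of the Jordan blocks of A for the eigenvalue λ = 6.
Block sizes for λ = 6: [3, 1]

Step 1 — from the characteristic polynomial, algebraic multiplicity of λ = 6 is 4. From dim ker(A − (6)·I) = 2, there are exactly 2 Jordan blocks for λ = 6.
Step 2 — from the minimal polynomial, the factor (x − 6)^3 tells us the largest block for λ = 6 has size 3.
Step 3 — with total size 4, 2 blocks, and largest block 3, the block sizes (in nonincreasing order) are [3, 1].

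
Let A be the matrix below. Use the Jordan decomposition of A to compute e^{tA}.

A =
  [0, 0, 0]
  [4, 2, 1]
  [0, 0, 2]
e^{tA} =
  [1, 0, 0]
  [2*exp(2*t) - 2, exp(2*t), t*exp(2*t)]
  [0, 0, exp(2*t)]

Strategy: write A = P · J · P⁻¹ where J is a Jordan canonical form, so e^{tA} = P · e^{tJ} · P⁻¹, and e^{tJ} can be computed block-by-block.

A has Jordan form
J =
  [0, 0, 0]
  [0, 2, 1]
  [0, 0, 2]
(up to reordering of blocks).

Per-block formulas:
  For a 2×2 Jordan block J_2(2): exp(t · J_2(2)) = e^(2t)·(I + t·N), where N is the 2×2 nilpotent shift.
  For a 1×1 block at λ = 0: exp(t · [0]) = [e^(0t)].

After assembling e^{tJ} and conjugating by P, we get:

e^{tA} =
  [1, 0, 0]
  [2*exp(2*t) - 2, exp(2*t), t*exp(2*t)]
  [0, 0, exp(2*t)]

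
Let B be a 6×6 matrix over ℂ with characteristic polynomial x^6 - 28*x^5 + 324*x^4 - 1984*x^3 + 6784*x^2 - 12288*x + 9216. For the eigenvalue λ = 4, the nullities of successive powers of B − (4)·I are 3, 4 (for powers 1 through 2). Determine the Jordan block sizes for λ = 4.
Block sizes for λ = 4: [2, 1, 1]

From the dimensions of kernels of powers, the number of Jordan blocks of size at least j is d_j − d_{j−1} where d_j = dim ker(N^j) (with d_0 = 0). Computing the differences gives [3, 1].
The number of blocks of size exactly k is (#blocks of size ≥ k) − (#blocks of size ≥ k + 1), so the partition is: 2 block(s) of size 1, 1 block(s) of size 2.
In nonincreasing order the block sizes are [2, 1, 1].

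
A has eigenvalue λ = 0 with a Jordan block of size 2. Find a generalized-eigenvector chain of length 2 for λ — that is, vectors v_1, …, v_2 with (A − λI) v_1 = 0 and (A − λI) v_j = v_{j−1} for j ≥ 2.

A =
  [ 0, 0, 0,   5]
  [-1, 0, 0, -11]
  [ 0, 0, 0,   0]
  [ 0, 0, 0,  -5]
A Jordan chain for λ = 0 of length 2:
v_1 = (0, -1, 0, 0)ᵀ
v_2 = (1, 0, 0, 0)ᵀ

Let N = A − (0)·I. We want v_2 with N^2 v_2 = 0 but N^1 v_2 ≠ 0; then v_{j-1} := N · v_j for j = 2, …, 2.

Pick v_2 = (1, 0, 0, 0)ᵀ.
Then v_1 = N · v_2 = (0, -1, 0, 0)ᵀ.

Sanity check: (A − (0)·I) v_1 = (0, 0, 0, 0)ᵀ = 0. ✓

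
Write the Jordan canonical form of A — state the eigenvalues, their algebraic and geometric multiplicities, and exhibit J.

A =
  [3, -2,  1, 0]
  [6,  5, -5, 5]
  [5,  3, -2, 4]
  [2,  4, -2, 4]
J_2(1) ⊕ J_2(4)

The characteristic polynomial is
  det(x·I − A) = x^4 - 10*x^3 + 33*x^2 - 40*x + 16 = (x - 4)^2*(x - 1)^2

Eigenvalues and multiplicities (the geometric multiplicity of λ is n − rank(A − λI), which equals the number of Jordan blocks for λ):
  λ = 1: algebraic multiplicity = 2, geometric multiplicity = 1
  λ = 4: algebraic multiplicity = 2, geometric multiplicity = 1

Determining the block sizes for each eigenvalue:
  λ = 1: one block (gm = 1), so the single block has size am = 2 → block sizes [2]
  λ = 4: one block (gm = 1), so the single block has size am = 2 → block sizes [2]

Assembling the blocks gives a Jordan form
J =
  [1, 1, 0, 0]
  [0, 1, 0, 0]
  [0, 0, 4, 1]
  [0, 0, 0, 4]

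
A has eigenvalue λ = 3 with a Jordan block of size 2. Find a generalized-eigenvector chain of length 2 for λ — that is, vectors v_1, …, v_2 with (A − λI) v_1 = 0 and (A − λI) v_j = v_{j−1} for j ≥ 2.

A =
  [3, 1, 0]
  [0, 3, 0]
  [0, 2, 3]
A Jordan chain for λ = 3 of length 2:
v_1 = (1, 0, 2)ᵀ
v_2 = (0, 1, 0)ᵀ

Let N = A − (3)·I. We want v_2 with N^2 v_2 = 0 but N^1 v_2 ≠ 0; then v_{j-1} := N · v_j for j = 2, …, 2.

Pick v_2 = (0, 1, 0)ᵀ.
Then v_1 = N · v_2 = (1, 0, 2)ᵀ.

Sanity check: (A − (3)·I) v_1 = (0, 0, 0)ᵀ = 0. ✓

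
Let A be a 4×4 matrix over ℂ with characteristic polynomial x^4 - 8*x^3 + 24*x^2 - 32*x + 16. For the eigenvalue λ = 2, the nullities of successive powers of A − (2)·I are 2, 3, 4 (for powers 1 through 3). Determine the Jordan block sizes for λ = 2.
Block sizes for λ = 2: [3, 1]

From the dimensions of kernels of powers, the number of Jordan blocks of size at least j is d_j − d_{j−1} where d_j = dim ker(N^j) (with d_0 = 0). Computing the differences gives [2, 1, 1].
The number of blocks of size exactly k is (#blocks of size ≥ k) − (#blocks of size ≥ k + 1), so the partition is: 1 block(s) of size 1, 1 block(s) of size 3.
In nonincreasing order the block sizes are [3, 1].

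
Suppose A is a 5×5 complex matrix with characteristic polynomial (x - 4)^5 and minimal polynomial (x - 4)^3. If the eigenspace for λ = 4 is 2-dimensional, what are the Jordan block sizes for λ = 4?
Block sizes for λ = 4: [3, 2]

Step 1 — from the characteristic polynomial, algebraic multiplicity of λ = 4 is 5. From dim ker(A − (4)·I) = 2, there are exactly 2 Jordan blocks for λ = 4.
Step 2 — from the minimal polynomial, the factor (x − 4)^3 tells us the largest block for λ = 4 has size 3.
Step 3 — with total size 5, 2 blocks, and largest block 3, the block sizes (in nonincreasing order) are [3, 2].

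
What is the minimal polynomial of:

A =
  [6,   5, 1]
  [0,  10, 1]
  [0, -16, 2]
x^3 - 18*x^2 + 108*x - 216

The characteristic polynomial is χ_A(x) = (x - 6)^3, so the eigenvalues are known. The minimal polynomial is
  m_A(x) = Π_λ (x − λ)^{k_λ}
where k_λ is the size of the *largest* Jordan block for λ (equivalently, the smallest k with (A − λI)^k v = 0 for every generalised eigenvector v of λ).

  λ = 6: largest Jordan block has size 3, contributing (x − 6)^3

So m_A(x) = (x - 6)^3 = x^3 - 18*x^2 + 108*x - 216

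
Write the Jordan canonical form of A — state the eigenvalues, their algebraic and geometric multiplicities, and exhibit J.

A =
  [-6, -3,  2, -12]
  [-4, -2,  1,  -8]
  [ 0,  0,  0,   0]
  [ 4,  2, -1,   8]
J_3(0) ⊕ J_1(0)

The characteristic polynomial is
  det(x·I − A) = x^4

Eigenvalues and multiplicities (the geometric multiplicity of λ is n − rank(A − λI), which equals the number of Jordan blocks for λ):
  λ = 0: algebraic multiplicity = 4, geometric multiplicity = 2

Determining the block sizes for each eigenvalue:
  λ = 0: with am = 4 and gm = 2, the partition is not yet determined (e.g. several partitions of 4 into 2 parts exist). Let N = A − (0)·I. Computing rank(N^1) = 2, rank(N^2) = 1, rank(N^3) = 0; the number of blocks of size ≥ j is rank(N^{j−1}) − rank(N^j), giving [2, 1, 1]. So we have 1 block(s) of size 3, 1 block(s) of size 1 → block sizes [3, 1]

Assembling the blocks gives a Jordan form
J =
  [0, 1, 0, 0]
  [0, 0, 1, 0]
  [0, 0, 0, 0]
  [0, 0, 0, 0]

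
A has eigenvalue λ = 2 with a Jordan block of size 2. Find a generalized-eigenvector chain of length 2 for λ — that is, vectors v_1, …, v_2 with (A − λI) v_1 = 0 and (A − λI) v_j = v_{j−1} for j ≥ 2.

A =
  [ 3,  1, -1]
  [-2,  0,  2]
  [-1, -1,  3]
A Jordan chain for λ = 2 of length 2:
v_1 = (1, -2, -1)ᵀ
v_2 = (1, 0, 0)ᵀ

Let N = A − (2)·I. We want v_2 with N^2 v_2 = 0 but N^1 v_2 ≠ 0; then v_{j-1} := N · v_j for j = 2, …, 2.

Pick v_2 = (1, 0, 0)ᵀ.
Then v_1 = N · v_2 = (1, -2, -1)ᵀ.

Sanity check: (A − (2)·I) v_1 = (0, 0, 0)ᵀ = 0. ✓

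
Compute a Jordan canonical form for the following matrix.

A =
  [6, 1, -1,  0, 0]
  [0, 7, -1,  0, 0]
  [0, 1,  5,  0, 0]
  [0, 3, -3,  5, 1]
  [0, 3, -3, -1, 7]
J_2(6) ⊕ J_2(6) ⊕ J_1(6)

The characteristic polynomial is
  det(x·I − A) = x^5 - 30*x^4 + 360*x^3 - 2160*x^2 + 6480*x - 7776 = (x - 6)^5

Eigenvalues and multiplicities (the geometric multiplicity of λ is n − rank(A − λI), which equals the number of Jordan blocks for λ):
  λ = 6: algebraic multiplicity = 5, geometric multiplicity = 3

Determining the block sizes for each eigenvalue:
  λ = 6: with am = 5 and gm = 3, the partition is not yet determined (e.g. several partitions of 5 into 3 parts exist). Let N = A − (6)·I. Computing rank(N^1) = 2, rank(N^2) = 0; the number of blocks of size ≥ j is rank(N^{j−1}) − rank(N^j), giving [3, 2]. So we have 2 block(s) of size 2, 1 block(s) of size 1 → block sizes [2, 2, 1]

Assembling the blocks gives a Jordan form
J =
  [6, 1, 0, 0, 0]
  [0, 6, 0, 0, 0]
  [0, 0, 6, 1, 0]
  [0, 0, 0, 6, 0]
  [0, 0, 0, 0, 6]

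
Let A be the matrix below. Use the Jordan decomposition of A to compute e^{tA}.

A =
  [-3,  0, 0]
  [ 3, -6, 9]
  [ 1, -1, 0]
e^{tA} =
  [exp(-3*t), 0, 0]
  [3*t*exp(-3*t), -3*t*exp(-3*t) + exp(-3*t), 9*t*exp(-3*t)]
  [t*exp(-3*t), -t*exp(-3*t), 3*t*exp(-3*t) + exp(-3*t)]

Strategy: write A = P · J · P⁻¹ where J is a Jordan canonical form, so e^{tA} = P · e^{tJ} · P⁻¹, and e^{tJ} can be computed block-by-block.

A has Jordan form
J =
  [-3,  1,  0]
  [ 0, -3,  0]
  [ 0,  0, -3]
(up to reordering of blocks).

Per-block formulas:
  For a 2×2 Jordan block J_2(-3): exp(t · J_2(-3)) = e^(-3t)·(I + t·N), where N is the 2×2 nilpotent shift.
  For a 1×1 block at λ = -3: exp(t · [-3]) = [e^(-3t)].

After assembling e^{tJ} and conjugating by P, we get:

e^{tA} =
  [exp(-3*t), 0, 0]
  [3*t*exp(-3*t), -3*t*exp(-3*t) + exp(-3*t), 9*t*exp(-3*t)]
  [t*exp(-3*t), -t*exp(-3*t), 3*t*exp(-3*t) + exp(-3*t)]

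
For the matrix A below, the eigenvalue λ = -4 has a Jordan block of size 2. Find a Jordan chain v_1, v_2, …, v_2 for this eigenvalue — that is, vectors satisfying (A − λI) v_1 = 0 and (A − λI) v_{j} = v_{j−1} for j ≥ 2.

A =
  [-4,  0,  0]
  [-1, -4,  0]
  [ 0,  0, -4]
A Jordan chain for λ = -4 of length 2:
v_1 = (0, -1, 0)ᵀ
v_2 = (1, 0, 0)ᵀ

Let N = A − (-4)·I. We want v_2 with N^2 v_2 = 0 but N^1 v_2 ≠ 0; then v_{j-1} := N · v_j for j = 2, …, 2.

Pick v_2 = (1, 0, 0)ᵀ.
Then v_1 = N · v_2 = (0, -1, 0)ᵀ.

Sanity check: (A − (-4)·I) v_1 = (0, 0, 0)ᵀ = 0. ✓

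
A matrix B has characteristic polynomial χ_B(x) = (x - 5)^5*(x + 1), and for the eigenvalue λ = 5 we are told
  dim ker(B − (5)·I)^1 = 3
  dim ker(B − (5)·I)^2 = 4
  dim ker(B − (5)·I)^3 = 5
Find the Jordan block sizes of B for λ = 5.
Block sizes for λ = 5: [3, 1, 1]

From the dimensions of kernels of powers, the number of Jordan blocks of size at least j is d_j − d_{j−1} where d_j = dim ker(N^j) (with d_0 = 0). Computing the differences gives [3, 1, 1].
The number of blocks of size exactly k is (#blocks of size ≥ k) − (#blocks of size ≥ k + 1), so the partition is: 2 block(s) of size 1, 1 block(s) of size 3.
In nonincreasing order the block sizes are [3, 1, 1].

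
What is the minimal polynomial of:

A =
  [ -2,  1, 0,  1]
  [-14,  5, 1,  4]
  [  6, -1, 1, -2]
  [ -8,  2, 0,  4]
x^3 - 6*x^2 + 12*x - 8

The characteristic polynomial is χ_A(x) = (x - 2)^4, so the eigenvalues are known. The minimal polynomial is
  m_A(x) = Π_λ (x − λ)^{k_λ}
where k_λ is the size of the *largest* Jordan block for λ (equivalently, the smallest k with (A − λI)^k v = 0 for every generalised eigenvector v of λ).

  λ = 2: largest Jordan block has size 3, contributing (x − 2)^3

So m_A(x) = (x - 2)^3 = x^3 - 6*x^2 + 12*x - 8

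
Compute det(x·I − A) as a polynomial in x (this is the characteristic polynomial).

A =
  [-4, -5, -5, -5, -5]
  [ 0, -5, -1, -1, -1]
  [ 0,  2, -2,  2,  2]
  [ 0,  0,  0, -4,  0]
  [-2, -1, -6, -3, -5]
x^5 + 20*x^4 + 160*x^3 + 640*x^2 + 1280*x + 1024

Expanding det(x·I − A) (e.g. by cofactor expansion or by noting that A is similar to its Jordan form J, which has the same characteristic polynomial as A) gives
  χ_A(x) = x^5 + 20*x^4 + 160*x^3 + 640*x^2 + 1280*x + 1024
which factors as (x + 4)^5. The eigenvalues (with algebraic multiplicities) are λ = -4 with multiplicity 5.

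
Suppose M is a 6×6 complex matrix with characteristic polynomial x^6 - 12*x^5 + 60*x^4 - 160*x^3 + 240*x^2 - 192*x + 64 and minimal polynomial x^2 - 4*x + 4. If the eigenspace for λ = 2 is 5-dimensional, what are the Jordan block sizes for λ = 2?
Block sizes for λ = 2: [2, 1, 1, 1, 1]

Step 1 — from the characteristic polynomial, algebraic multiplicity of λ = 2 is 6. From dim ker(M − (2)·I) = 5, there are exactly 5 Jordan blocks for λ = 2.
Step 2 — from the minimal polynomial, the factor (x − 2)^2 tells us the largest block for λ = 2 has size 2.
Step 3 — with total size 6, 5 blocks, and largest block 2, the block sizes (in nonincreasing order) are [2, 1, 1, 1, 1].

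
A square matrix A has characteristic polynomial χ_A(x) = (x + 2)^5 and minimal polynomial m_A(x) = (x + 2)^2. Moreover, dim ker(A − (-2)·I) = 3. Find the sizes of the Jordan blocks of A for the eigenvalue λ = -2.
Block sizes for λ = -2: [2, 2, 1]

Step 1 — from the characteristic polynomial, algebraic multiplicity of λ = -2 is 5. From dim ker(A − (-2)·I) = 3, there are exactly 3 Jordan blocks for λ = -2.
Step 2 — from the minimal polynomial, the factor (x + 2)^2 tells us the largest block for λ = -2 has size 2.
Step 3 — with total size 5, 3 blocks, and largest block 2, the block sizes (in nonincreasing order) are [2, 2, 1].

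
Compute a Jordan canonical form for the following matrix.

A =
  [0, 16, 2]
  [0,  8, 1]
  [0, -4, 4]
J_1(0) ⊕ J_2(6)

The characteristic polynomial is
  det(x·I − A) = x^3 - 12*x^2 + 36*x = x*(x - 6)^2

Eigenvalues and multiplicities (the geometric multiplicity of λ is n − rank(A − λI), which equals the number of Jordan blocks for λ):
  λ = 0: algebraic multiplicity = 1, geometric multiplicity = 1
  λ = 6: algebraic multiplicity = 2, geometric multiplicity = 1

Determining the block sizes for each eigenvalue:
  λ = 0: one block (gm = 1), so the single block has size am = 1 → block sizes [1]
  λ = 6: one block (gm = 1), so the single block has size am = 2 → block sizes [2]

Assembling the blocks gives a Jordan form
J =
  [0, 0, 0]
  [0, 6, 1]
  [0, 0, 6]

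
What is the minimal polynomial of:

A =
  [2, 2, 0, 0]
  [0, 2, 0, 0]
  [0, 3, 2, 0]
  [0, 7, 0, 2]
x^2 - 4*x + 4

The characteristic polynomial is χ_A(x) = (x - 2)^4, so the eigenvalues are known. The minimal polynomial is
  m_A(x) = Π_λ (x − λ)^{k_λ}
where k_λ is the size of the *largest* Jordan block for λ (equivalently, the smallest k with (A − λI)^k v = 0 for every generalised eigenvector v of λ).

  λ = 2: largest Jordan block has size 2, contributing (x − 2)^2

So m_A(x) = (x - 2)^2 = x^2 - 4*x + 4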